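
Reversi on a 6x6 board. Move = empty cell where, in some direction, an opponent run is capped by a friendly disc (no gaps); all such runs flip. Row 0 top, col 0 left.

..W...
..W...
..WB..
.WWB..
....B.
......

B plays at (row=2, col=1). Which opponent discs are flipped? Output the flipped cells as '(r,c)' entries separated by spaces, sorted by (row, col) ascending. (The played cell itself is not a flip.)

Answer: (2,2)

Derivation:
Dir NW: first cell '.' (not opp) -> no flip
Dir N: first cell '.' (not opp) -> no flip
Dir NE: opp run (1,2), next='.' -> no flip
Dir W: first cell '.' (not opp) -> no flip
Dir E: opp run (2,2) capped by B -> flip
Dir SW: first cell '.' (not opp) -> no flip
Dir S: opp run (3,1), next='.' -> no flip
Dir SE: opp run (3,2), next='.' -> no flip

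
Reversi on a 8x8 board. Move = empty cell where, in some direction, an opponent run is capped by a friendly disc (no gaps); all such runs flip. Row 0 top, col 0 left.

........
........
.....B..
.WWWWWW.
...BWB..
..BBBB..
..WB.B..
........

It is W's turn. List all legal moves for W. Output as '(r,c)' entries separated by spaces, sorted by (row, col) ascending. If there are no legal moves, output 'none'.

(1,4): flips 1 -> legal
(1,5): flips 1 -> legal
(1,6): flips 1 -> legal
(2,4): no bracket -> illegal
(2,6): no bracket -> illegal
(4,1): no bracket -> illegal
(4,2): flips 2 -> legal
(4,6): flips 1 -> legal
(5,1): no bracket -> illegal
(5,6): flips 1 -> legal
(6,1): flips 2 -> legal
(6,4): flips 2 -> legal
(6,6): flips 1 -> legal
(7,2): flips 3 -> legal
(7,3): flips 3 -> legal
(7,4): no bracket -> illegal
(7,5): flips 3 -> legal
(7,6): flips 3 -> legal

Answer: (1,4) (1,5) (1,6) (4,2) (4,6) (5,6) (6,1) (6,4) (6,6) (7,2) (7,3) (7,5) (7,6)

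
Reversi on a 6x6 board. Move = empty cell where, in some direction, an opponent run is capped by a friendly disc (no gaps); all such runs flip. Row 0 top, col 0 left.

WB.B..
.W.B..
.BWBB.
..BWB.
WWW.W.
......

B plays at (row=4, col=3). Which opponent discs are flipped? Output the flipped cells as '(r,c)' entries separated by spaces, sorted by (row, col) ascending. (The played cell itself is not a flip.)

Dir NW: first cell 'B' (not opp) -> no flip
Dir N: opp run (3,3) capped by B -> flip
Dir NE: first cell 'B' (not opp) -> no flip
Dir W: opp run (4,2) (4,1) (4,0), next=edge -> no flip
Dir E: opp run (4,4), next='.' -> no flip
Dir SW: first cell '.' (not opp) -> no flip
Dir S: first cell '.' (not opp) -> no flip
Dir SE: first cell '.' (not opp) -> no flip

Answer: (3,3)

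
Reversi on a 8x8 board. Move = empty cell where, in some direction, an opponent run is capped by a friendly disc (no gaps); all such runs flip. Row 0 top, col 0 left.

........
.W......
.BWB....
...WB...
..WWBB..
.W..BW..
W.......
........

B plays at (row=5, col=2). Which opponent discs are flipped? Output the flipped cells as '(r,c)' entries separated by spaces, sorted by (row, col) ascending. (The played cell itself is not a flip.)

Answer: (4,3)

Derivation:
Dir NW: first cell '.' (not opp) -> no flip
Dir N: opp run (4,2), next='.' -> no flip
Dir NE: opp run (4,3) capped by B -> flip
Dir W: opp run (5,1), next='.' -> no flip
Dir E: first cell '.' (not opp) -> no flip
Dir SW: first cell '.' (not opp) -> no flip
Dir S: first cell '.' (not opp) -> no flip
Dir SE: first cell '.' (not opp) -> no flip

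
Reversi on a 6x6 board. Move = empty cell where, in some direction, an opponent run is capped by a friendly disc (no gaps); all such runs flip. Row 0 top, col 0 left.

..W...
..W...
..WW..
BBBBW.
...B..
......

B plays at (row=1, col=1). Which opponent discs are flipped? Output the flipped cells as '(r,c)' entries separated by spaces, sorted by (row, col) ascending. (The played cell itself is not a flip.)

Dir NW: first cell '.' (not opp) -> no flip
Dir N: first cell '.' (not opp) -> no flip
Dir NE: opp run (0,2), next=edge -> no flip
Dir W: first cell '.' (not opp) -> no flip
Dir E: opp run (1,2), next='.' -> no flip
Dir SW: first cell '.' (not opp) -> no flip
Dir S: first cell '.' (not opp) -> no flip
Dir SE: opp run (2,2) capped by B -> flip

Answer: (2,2)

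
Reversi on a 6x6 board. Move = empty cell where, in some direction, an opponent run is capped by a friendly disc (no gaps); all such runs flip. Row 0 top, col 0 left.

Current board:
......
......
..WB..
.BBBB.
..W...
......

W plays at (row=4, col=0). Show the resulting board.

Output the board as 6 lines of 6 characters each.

Place W at (4,0); scan 8 dirs for brackets.
Dir NW: edge -> no flip
Dir N: first cell '.' (not opp) -> no flip
Dir NE: opp run (3,1) capped by W -> flip
Dir W: edge -> no flip
Dir E: first cell '.' (not opp) -> no flip
Dir SW: edge -> no flip
Dir S: first cell '.' (not opp) -> no flip
Dir SE: first cell '.' (not opp) -> no flip
All flips: (3,1)

Answer: ......
......
..WB..
.WBBB.
W.W...
......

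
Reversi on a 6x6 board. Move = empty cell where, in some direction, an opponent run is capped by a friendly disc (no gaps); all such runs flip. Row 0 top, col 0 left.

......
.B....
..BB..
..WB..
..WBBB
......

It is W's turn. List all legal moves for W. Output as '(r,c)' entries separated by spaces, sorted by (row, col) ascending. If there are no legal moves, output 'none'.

Answer: (1,2) (1,4) (2,4) (3,4) (5,4)

Derivation:
(0,0): no bracket -> illegal
(0,1): no bracket -> illegal
(0,2): no bracket -> illegal
(1,0): no bracket -> illegal
(1,2): flips 1 -> legal
(1,3): no bracket -> illegal
(1,4): flips 1 -> legal
(2,0): no bracket -> illegal
(2,1): no bracket -> illegal
(2,4): flips 1 -> legal
(3,1): no bracket -> illegal
(3,4): flips 1 -> legal
(3,5): no bracket -> illegal
(5,2): no bracket -> illegal
(5,3): no bracket -> illegal
(5,4): flips 1 -> legal
(5,5): no bracket -> illegal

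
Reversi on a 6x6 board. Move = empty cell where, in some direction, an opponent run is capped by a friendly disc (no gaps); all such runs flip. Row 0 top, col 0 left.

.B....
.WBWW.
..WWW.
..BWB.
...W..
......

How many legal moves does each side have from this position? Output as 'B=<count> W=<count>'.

Answer: B=7 W=9

Derivation:
-- B to move --
(0,0): no bracket -> illegal
(0,2): no bracket -> illegal
(0,3): no bracket -> illegal
(0,4): flips 2 -> legal
(0,5): flips 2 -> legal
(1,0): flips 1 -> legal
(1,5): flips 2 -> legal
(2,0): no bracket -> illegal
(2,1): flips 1 -> legal
(2,5): no bracket -> illegal
(3,1): no bracket -> illegal
(3,5): no bracket -> illegal
(4,2): no bracket -> illegal
(4,4): no bracket -> illegal
(5,2): flips 1 -> legal
(5,3): no bracket -> illegal
(5,4): flips 1 -> legal
B mobility = 7
-- W to move --
(0,0): no bracket -> illegal
(0,2): flips 1 -> legal
(0,3): no bracket -> illegal
(1,0): no bracket -> illegal
(2,1): flips 1 -> legal
(2,5): flips 1 -> legal
(3,1): flips 1 -> legal
(3,5): flips 1 -> legal
(4,1): flips 1 -> legal
(4,2): flips 1 -> legal
(4,4): flips 1 -> legal
(4,5): flips 1 -> legal
W mobility = 9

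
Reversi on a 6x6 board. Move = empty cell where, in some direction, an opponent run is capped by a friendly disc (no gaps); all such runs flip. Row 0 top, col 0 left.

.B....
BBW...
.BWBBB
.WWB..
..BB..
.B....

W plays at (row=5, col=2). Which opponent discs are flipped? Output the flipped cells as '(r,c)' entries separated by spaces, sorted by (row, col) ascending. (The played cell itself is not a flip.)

Answer: (4,2)

Derivation:
Dir NW: first cell '.' (not opp) -> no flip
Dir N: opp run (4,2) capped by W -> flip
Dir NE: opp run (4,3), next='.' -> no flip
Dir W: opp run (5,1), next='.' -> no flip
Dir E: first cell '.' (not opp) -> no flip
Dir SW: edge -> no flip
Dir S: edge -> no flip
Dir SE: edge -> no flip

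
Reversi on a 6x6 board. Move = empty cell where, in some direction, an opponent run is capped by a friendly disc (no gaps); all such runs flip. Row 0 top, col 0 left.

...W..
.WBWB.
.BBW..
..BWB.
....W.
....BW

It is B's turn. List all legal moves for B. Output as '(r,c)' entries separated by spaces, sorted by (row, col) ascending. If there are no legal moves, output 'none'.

(0,0): flips 1 -> legal
(0,1): flips 1 -> legal
(0,2): no bracket -> illegal
(0,4): flips 1 -> legal
(1,0): flips 1 -> legal
(2,0): no bracket -> illegal
(2,4): flips 1 -> legal
(3,5): no bracket -> illegal
(4,2): no bracket -> illegal
(4,3): no bracket -> illegal
(4,5): no bracket -> illegal
(5,3): no bracket -> illegal

Answer: (0,0) (0,1) (0,4) (1,0) (2,4)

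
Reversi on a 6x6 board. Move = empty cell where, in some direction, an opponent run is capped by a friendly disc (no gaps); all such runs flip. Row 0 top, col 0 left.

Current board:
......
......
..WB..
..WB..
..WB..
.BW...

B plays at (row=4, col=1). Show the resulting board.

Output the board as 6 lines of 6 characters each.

Place B at (4,1); scan 8 dirs for brackets.
Dir NW: first cell '.' (not opp) -> no flip
Dir N: first cell '.' (not opp) -> no flip
Dir NE: opp run (3,2) capped by B -> flip
Dir W: first cell '.' (not opp) -> no flip
Dir E: opp run (4,2) capped by B -> flip
Dir SW: first cell '.' (not opp) -> no flip
Dir S: first cell 'B' (not opp) -> no flip
Dir SE: opp run (5,2), next=edge -> no flip
All flips: (3,2) (4,2)

Answer: ......
......
..WB..
..BB..
.BBB..
.BW...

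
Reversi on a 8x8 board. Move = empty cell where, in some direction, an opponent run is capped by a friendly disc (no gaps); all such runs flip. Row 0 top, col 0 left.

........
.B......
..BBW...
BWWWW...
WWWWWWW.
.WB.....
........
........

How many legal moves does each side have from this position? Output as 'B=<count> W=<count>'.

Answer: B=6 W=10

Derivation:
-- B to move --
(1,3): no bracket -> illegal
(1,4): no bracket -> illegal
(1,5): no bracket -> illegal
(2,0): no bracket -> illegal
(2,1): no bracket -> illegal
(2,5): flips 3 -> legal
(3,5): flips 4 -> legal
(3,6): no bracket -> illegal
(3,7): no bracket -> illegal
(4,7): no bracket -> illegal
(5,0): flips 4 -> legal
(5,3): flips 2 -> legal
(5,4): no bracket -> illegal
(5,5): flips 2 -> legal
(5,6): flips 2 -> legal
(5,7): no bracket -> illegal
(6,0): no bracket -> illegal
(6,1): no bracket -> illegal
(6,2): no bracket -> illegal
B mobility = 6
-- W to move --
(0,0): flips 2 -> legal
(0,1): no bracket -> illegal
(0,2): no bracket -> illegal
(1,0): no bracket -> illegal
(1,2): flips 2 -> legal
(1,3): flips 2 -> legal
(1,4): flips 1 -> legal
(2,0): flips 1 -> legal
(2,1): flips 2 -> legal
(5,3): flips 1 -> legal
(6,1): flips 1 -> legal
(6,2): flips 1 -> legal
(6,3): flips 1 -> legal
W mobility = 10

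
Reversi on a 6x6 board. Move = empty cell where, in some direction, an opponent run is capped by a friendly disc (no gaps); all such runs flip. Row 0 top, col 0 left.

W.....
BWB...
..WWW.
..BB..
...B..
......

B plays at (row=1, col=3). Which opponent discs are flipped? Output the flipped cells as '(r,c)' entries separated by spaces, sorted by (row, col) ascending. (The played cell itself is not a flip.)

Answer: (2,3)

Derivation:
Dir NW: first cell '.' (not opp) -> no flip
Dir N: first cell '.' (not opp) -> no flip
Dir NE: first cell '.' (not opp) -> no flip
Dir W: first cell 'B' (not opp) -> no flip
Dir E: first cell '.' (not opp) -> no flip
Dir SW: opp run (2,2), next='.' -> no flip
Dir S: opp run (2,3) capped by B -> flip
Dir SE: opp run (2,4), next='.' -> no flip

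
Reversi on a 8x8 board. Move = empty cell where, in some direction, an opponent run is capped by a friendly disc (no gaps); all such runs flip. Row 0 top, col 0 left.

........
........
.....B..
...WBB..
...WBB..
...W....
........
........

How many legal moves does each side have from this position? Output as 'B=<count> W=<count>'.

-- B to move --
(2,2): flips 1 -> legal
(2,3): no bracket -> illegal
(2,4): no bracket -> illegal
(3,2): flips 1 -> legal
(4,2): flips 1 -> legal
(5,2): flips 1 -> legal
(5,4): no bracket -> illegal
(6,2): flips 1 -> legal
(6,3): no bracket -> illegal
(6,4): no bracket -> illegal
B mobility = 5
-- W to move --
(1,4): no bracket -> illegal
(1,5): no bracket -> illegal
(1,6): flips 2 -> legal
(2,3): no bracket -> illegal
(2,4): no bracket -> illegal
(2,6): flips 2 -> legal
(3,6): flips 2 -> legal
(4,6): flips 2 -> legal
(5,4): no bracket -> illegal
(5,5): flips 1 -> legal
(5,6): no bracket -> illegal
W mobility = 5

Answer: B=5 W=5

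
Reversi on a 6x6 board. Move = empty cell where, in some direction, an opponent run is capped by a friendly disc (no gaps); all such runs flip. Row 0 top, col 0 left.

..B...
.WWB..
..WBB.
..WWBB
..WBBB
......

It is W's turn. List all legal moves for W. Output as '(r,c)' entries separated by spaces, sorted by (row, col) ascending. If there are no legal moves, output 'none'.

Answer: (0,3) (0,4) (1,4) (1,5) (2,5) (5,3) (5,4) (5,5)

Derivation:
(0,1): no bracket -> illegal
(0,3): flips 2 -> legal
(0,4): flips 1 -> legal
(1,4): flips 2 -> legal
(1,5): flips 1 -> legal
(2,5): flips 2 -> legal
(5,2): no bracket -> illegal
(5,3): flips 1 -> legal
(5,4): flips 1 -> legal
(5,5): flips 1 -> legal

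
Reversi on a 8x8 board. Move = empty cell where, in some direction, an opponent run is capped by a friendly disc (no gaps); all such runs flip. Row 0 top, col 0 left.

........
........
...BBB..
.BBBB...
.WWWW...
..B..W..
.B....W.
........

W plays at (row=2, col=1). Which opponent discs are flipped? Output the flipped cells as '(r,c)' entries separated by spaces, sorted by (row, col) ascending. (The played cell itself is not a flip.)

Dir NW: first cell '.' (not opp) -> no flip
Dir N: first cell '.' (not opp) -> no flip
Dir NE: first cell '.' (not opp) -> no flip
Dir W: first cell '.' (not opp) -> no flip
Dir E: first cell '.' (not opp) -> no flip
Dir SW: first cell '.' (not opp) -> no flip
Dir S: opp run (3,1) capped by W -> flip
Dir SE: opp run (3,2) capped by W -> flip

Answer: (3,1) (3,2)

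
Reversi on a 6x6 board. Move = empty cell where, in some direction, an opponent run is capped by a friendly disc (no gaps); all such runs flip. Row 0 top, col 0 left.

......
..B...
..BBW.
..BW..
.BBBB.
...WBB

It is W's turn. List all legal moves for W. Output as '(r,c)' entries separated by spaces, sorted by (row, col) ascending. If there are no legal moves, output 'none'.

(0,1): no bracket -> illegal
(0,2): no bracket -> illegal
(0,3): no bracket -> illegal
(1,1): flips 1 -> legal
(1,3): flips 1 -> legal
(1,4): no bracket -> illegal
(2,1): flips 2 -> legal
(3,0): no bracket -> illegal
(3,1): flips 2 -> legal
(3,4): no bracket -> illegal
(3,5): flips 1 -> legal
(4,0): no bracket -> illegal
(4,5): no bracket -> illegal
(5,0): no bracket -> illegal
(5,1): flips 1 -> legal
(5,2): no bracket -> illegal

Answer: (1,1) (1,3) (2,1) (3,1) (3,5) (5,1)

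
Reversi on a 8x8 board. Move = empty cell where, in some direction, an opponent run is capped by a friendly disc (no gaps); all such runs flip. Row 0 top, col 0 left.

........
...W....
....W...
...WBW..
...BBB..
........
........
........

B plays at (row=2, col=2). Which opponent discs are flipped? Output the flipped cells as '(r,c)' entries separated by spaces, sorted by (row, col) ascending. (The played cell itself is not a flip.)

Answer: (3,3)

Derivation:
Dir NW: first cell '.' (not opp) -> no flip
Dir N: first cell '.' (not opp) -> no flip
Dir NE: opp run (1,3), next='.' -> no flip
Dir W: first cell '.' (not opp) -> no flip
Dir E: first cell '.' (not opp) -> no flip
Dir SW: first cell '.' (not opp) -> no flip
Dir S: first cell '.' (not opp) -> no flip
Dir SE: opp run (3,3) capped by B -> flip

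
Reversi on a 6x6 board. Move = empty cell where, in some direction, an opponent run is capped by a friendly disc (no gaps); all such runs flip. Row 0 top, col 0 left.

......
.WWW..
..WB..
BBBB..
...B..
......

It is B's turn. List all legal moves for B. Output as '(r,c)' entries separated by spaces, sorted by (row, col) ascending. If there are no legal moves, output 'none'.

(0,0): flips 2 -> legal
(0,1): flips 1 -> legal
(0,2): flips 2 -> legal
(0,3): flips 1 -> legal
(0,4): flips 2 -> legal
(1,0): no bracket -> illegal
(1,4): no bracket -> illegal
(2,0): no bracket -> illegal
(2,1): flips 1 -> legal
(2,4): no bracket -> illegal

Answer: (0,0) (0,1) (0,2) (0,3) (0,4) (2,1)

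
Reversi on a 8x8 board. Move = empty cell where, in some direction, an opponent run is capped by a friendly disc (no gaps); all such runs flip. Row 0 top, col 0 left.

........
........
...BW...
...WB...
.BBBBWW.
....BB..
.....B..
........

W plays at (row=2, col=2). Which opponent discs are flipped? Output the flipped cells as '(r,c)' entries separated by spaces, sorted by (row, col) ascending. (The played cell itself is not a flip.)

Dir NW: first cell '.' (not opp) -> no flip
Dir N: first cell '.' (not opp) -> no flip
Dir NE: first cell '.' (not opp) -> no flip
Dir W: first cell '.' (not opp) -> no flip
Dir E: opp run (2,3) capped by W -> flip
Dir SW: first cell '.' (not opp) -> no flip
Dir S: first cell '.' (not opp) -> no flip
Dir SE: first cell 'W' (not opp) -> no flip

Answer: (2,3)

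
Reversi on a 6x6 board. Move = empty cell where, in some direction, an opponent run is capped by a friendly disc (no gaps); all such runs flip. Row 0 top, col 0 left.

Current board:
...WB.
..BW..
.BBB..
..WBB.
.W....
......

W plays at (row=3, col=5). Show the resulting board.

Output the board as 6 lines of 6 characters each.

Answer: ...WB.
..BW..
.BBB..
..WWWW
.W....
......

Derivation:
Place W at (3,5); scan 8 dirs for brackets.
Dir NW: first cell '.' (not opp) -> no flip
Dir N: first cell '.' (not opp) -> no flip
Dir NE: edge -> no flip
Dir W: opp run (3,4) (3,3) capped by W -> flip
Dir E: edge -> no flip
Dir SW: first cell '.' (not opp) -> no flip
Dir S: first cell '.' (not opp) -> no flip
Dir SE: edge -> no flip
All flips: (3,3) (3,4)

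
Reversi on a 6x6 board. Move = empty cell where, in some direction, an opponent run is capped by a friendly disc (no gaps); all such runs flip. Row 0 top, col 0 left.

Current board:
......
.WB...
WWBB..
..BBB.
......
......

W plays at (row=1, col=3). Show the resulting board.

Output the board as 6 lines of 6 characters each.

Answer: ......
.WWW..
WWBB..
..BBB.
......
......

Derivation:
Place W at (1,3); scan 8 dirs for brackets.
Dir NW: first cell '.' (not opp) -> no flip
Dir N: first cell '.' (not opp) -> no flip
Dir NE: first cell '.' (not opp) -> no flip
Dir W: opp run (1,2) capped by W -> flip
Dir E: first cell '.' (not opp) -> no flip
Dir SW: opp run (2,2), next='.' -> no flip
Dir S: opp run (2,3) (3,3), next='.' -> no flip
Dir SE: first cell '.' (not opp) -> no flip
All flips: (1,2)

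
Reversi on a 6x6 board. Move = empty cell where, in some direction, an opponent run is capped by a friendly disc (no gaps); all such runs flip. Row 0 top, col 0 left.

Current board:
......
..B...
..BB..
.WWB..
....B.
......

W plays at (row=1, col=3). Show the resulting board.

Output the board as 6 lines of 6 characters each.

Place W at (1,3); scan 8 dirs for brackets.
Dir NW: first cell '.' (not opp) -> no flip
Dir N: first cell '.' (not opp) -> no flip
Dir NE: first cell '.' (not opp) -> no flip
Dir W: opp run (1,2), next='.' -> no flip
Dir E: first cell '.' (not opp) -> no flip
Dir SW: opp run (2,2) capped by W -> flip
Dir S: opp run (2,3) (3,3), next='.' -> no flip
Dir SE: first cell '.' (not opp) -> no flip
All flips: (2,2)

Answer: ......
..BW..
..WB..
.WWB..
....B.
......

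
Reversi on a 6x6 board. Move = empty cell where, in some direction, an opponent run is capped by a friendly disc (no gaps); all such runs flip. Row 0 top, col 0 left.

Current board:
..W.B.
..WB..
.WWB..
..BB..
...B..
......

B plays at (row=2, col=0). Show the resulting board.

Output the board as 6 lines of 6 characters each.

Place B at (2,0); scan 8 dirs for brackets.
Dir NW: edge -> no flip
Dir N: first cell '.' (not opp) -> no flip
Dir NE: first cell '.' (not opp) -> no flip
Dir W: edge -> no flip
Dir E: opp run (2,1) (2,2) capped by B -> flip
Dir SW: edge -> no flip
Dir S: first cell '.' (not opp) -> no flip
Dir SE: first cell '.' (not opp) -> no flip
All flips: (2,1) (2,2)

Answer: ..W.B.
..WB..
BBBB..
..BB..
...B..
......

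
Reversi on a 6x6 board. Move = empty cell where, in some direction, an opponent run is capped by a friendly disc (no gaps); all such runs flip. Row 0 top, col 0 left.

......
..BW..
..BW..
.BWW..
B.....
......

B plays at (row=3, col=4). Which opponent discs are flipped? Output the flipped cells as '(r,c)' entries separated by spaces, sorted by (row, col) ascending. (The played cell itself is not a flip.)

Answer: (2,3) (3,2) (3,3)

Derivation:
Dir NW: opp run (2,3) capped by B -> flip
Dir N: first cell '.' (not opp) -> no flip
Dir NE: first cell '.' (not opp) -> no flip
Dir W: opp run (3,3) (3,2) capped by B -> flip
Dir E: first cell '.' (not opp) -> no flip
Dir SW: first cell '.' (not opp) -> no flip
Dir S: first cell '.' (not opp) -> no flip
Dir SE: first cell '.' (not opp) -> no flip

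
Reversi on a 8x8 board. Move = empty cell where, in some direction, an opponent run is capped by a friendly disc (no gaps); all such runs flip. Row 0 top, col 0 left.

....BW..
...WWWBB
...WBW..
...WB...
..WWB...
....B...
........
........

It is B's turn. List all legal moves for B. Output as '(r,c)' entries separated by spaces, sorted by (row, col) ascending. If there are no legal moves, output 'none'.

(0,2): flips 1 -> legal
(0,3): no bracket -> illegal
(0,6): flips 2 -> legal
(1,2): flips 4 -> legal
(2,2): flips 3 -> legal
(2,6): flips 2 -> legal
(3,1): no bracket -> illegal
(3,2): flips 2 -> legal
(3,5): no bracket -> illegal
(3,6): no bracket -> illegal
(4,1): flips 2 -> legal
(5,1): flips 2 -> legal
(5,2): flips 1 -> legal
(5,3): no bracket -> illegal

Answer: (0,2) (0,6) (1,2) (2,2) (2,6) (3,2) (4,1) (5,1) (5,2)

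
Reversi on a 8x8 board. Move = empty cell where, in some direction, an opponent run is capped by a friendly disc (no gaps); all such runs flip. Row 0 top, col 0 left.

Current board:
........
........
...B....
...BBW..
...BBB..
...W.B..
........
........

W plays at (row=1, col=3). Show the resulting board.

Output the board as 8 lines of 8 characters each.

Place W at (1,3); scan 8 dirs for brackets.
Dir NW: first cell '.' (not opp) -> no flip
Dir N: first cell '.' (not opp) -> no flip
Dir NE: first cell '.' (not opp) -> no flip
Dir W: first cell '.' (not opp) -> no flip
Dir E: first cell '.' (not opp) -> no flip
Dir SW: first cell '.' (not opp) -> no flip
Dir S: opp run (2,3) (3,3) (4,3) capped by W -> flip
Dir SE: first cell '.' (not opp) -> no flip
All flips: (2,3) (3,3) (4,3)

Answer: ........
...W....
...W....
...WBW..
...WBB..
...W.B..
........
........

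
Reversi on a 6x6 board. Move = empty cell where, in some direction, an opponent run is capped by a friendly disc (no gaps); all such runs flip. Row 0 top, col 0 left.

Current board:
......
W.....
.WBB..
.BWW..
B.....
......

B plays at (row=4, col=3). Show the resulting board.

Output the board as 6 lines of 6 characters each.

Answer: ......
W.....
.WBB..
.BWB..
B..B..
......

Derivation:
Place B at (4,3); scan 8 dirs for brackets.
Dir NW: opp run (3,2) (2,1) (1,0), next=edge -> no flip
Dir N: opp run (3,3) capped by B -> flip
Dir NE: first cell '.' (not opp) -> no flip
Dir W: first cell '.' (not opp) -> no flip
Dir E: first cell '.' (not opp) -> no flip
Dir SW: first cell '.' (not opp) -> no flip
Dir S: first cell '.' (not opp) -> no flip
Dir SE: first cell '.' (not opp) -> no flip
All flips: (3,3)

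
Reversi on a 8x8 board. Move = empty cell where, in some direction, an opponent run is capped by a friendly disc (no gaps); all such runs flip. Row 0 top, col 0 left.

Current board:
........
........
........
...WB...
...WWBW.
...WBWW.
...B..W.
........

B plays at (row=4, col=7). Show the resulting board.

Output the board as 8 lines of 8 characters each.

Place B at (4,7); scan 8 dirs for brackets.
Dir NW: first cell '.' (not opp) -> no flip
Dir N: first cell '.' (not opp) -> no flip
Dir NE: edge -> no flip
Dir W: opp run (4,6) capped by B -> flip
Dir E: edge -> no flip
Dir SW: opp run (5,6), next='.' -> no flip
Dir S: first cell '.' (not opp) -> no flip
Dir SE: edge -> no flip
All flips: (4,6)

Answer: ........
........
........
...WB...
...WWBBB
...WBWW.
...B..W.
........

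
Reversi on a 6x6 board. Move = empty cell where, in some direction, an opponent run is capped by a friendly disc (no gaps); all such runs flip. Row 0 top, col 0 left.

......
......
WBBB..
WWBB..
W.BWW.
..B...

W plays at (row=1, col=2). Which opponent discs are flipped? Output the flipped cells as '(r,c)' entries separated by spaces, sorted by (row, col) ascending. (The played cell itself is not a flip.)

Dir NW: first cell '.' (not opp) -> no flip
Dir N: first cell '.' (not opp) -> no flip
Dir NE: first cell '.' (not opp) -> no flip
Dir W: first cell '.' (not opp) -> no flip
Dir E: first cell '.' (not opp) -> no flip
Dir SW: opp run (2,1) capped by W -> flip
Dir S: opp run (2,2) (3,2) (4,2) (5,2), next=edge -> no flip
Dir SE: opp run (2,3), next='.' -> no flip

Answer: (2,1)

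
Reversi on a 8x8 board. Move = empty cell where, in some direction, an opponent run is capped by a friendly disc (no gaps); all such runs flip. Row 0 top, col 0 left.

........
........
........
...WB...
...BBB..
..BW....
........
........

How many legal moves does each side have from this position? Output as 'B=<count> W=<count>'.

-- B to move --
(2,2): flips 1 -> legal
(2,3): flips 1 -> legal
(2,4): no bracket -> illegal
(3,2): flips 1 -> legal
(4,2): no bracket -> illegal
(5,4): flips 1 -> legal
(6,2): flips 1 -> legal
(6,3): flips 1 -> legal
(6,4): no bracket -> illegal
B mobility = 6
-- W to move --
(2,3): no bracket -> illegal
(2,4): no bracket -> illegal
(2,5): no bracket -> illegal
(3,2): no bracket -> illegal
(3,5): flips 2 -> legal
(3,6): no bracket -> illegal
(4,1): no bracket -> illegal
(4,2): no bracket -> illegal
(4,6): no bracket -> illegal
(5,1): flips 1 -> legal
(5,4): no bracket -> illegal
(5,5): flips 1 -> legal
(5,6): no bracket -> illegal
(6,1): no bracket -> illegal
(6,2): no bracket -> illegal
(6,3): no bracket -> illegal
W mobility = 3

Answer: B=6 W=3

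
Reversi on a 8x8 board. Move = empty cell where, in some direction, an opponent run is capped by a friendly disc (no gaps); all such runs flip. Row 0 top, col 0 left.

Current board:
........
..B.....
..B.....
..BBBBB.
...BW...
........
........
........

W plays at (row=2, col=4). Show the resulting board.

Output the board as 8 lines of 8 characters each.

Answer: ........
..B.....
..B.W...
..BBWBB.
...BW...
........
........
........

Derivation:
Place W at (2,4); scan 8 dirs for brackets.
Dir NW: first cell '.' (not opp) -> no flip
Dir N: first cell '.' (not opp) -> no flip
Dir NE: first cell '.' (not opp) -> no flip
Dir W: first cell '.' (not opp) -> no flip
Dir E: first cell '.' (not opp) -> no flip
Dir SW: opp run (3,3), next='.' -> no flip
Dir S: opp run (3,4) capped by W -> flip
Dir SE: opp run (3,5), next='.' -> no flip
All flips: (3,4)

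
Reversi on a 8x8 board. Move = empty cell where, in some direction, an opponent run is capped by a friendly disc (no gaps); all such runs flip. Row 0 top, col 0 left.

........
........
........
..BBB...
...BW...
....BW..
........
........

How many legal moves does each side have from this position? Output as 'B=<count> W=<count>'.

-- B to move --
(3,5): no bracket -> illegal
(4,5): flips 1 -> legal
(4,6): no bracket -> illegal
(5,3): no bracket -> illegal
(5,6): flips 1 -> legal
(6,4): no bracket -> illegal
(6,5): no bracket -> illegal
(6,6): flips 2 -> legal
B mobility = 3
-- W to move --
(2,1): no bracket -> illegal
(2,2): flips 1 -> legal
(2,3): no bracket -> illegal
(2,4): flips 1 -> legal
(2,5): no bracket -> illegal
(3,1): no bracket -> illegal
(3,5): no bracket -> illegal
(4,1): no bracket -> illegal
(4,2): flips 1 -> legal
(4,5): no bracket -> illegal
(5,2): no bracket -> illegal
(5,3): flips 1 -> legal
(6,3): no bracket -> illegal
(6,4): flips 1 -> legal
(6,5): no bracket -> illegal
W mobility = 5

Answer: B=3 W=5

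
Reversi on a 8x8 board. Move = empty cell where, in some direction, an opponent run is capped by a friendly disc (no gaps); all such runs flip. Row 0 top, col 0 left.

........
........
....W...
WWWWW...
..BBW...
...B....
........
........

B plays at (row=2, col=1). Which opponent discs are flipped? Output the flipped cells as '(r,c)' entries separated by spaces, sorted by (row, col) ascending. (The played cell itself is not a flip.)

Dir NW: first cell '.' (not opp) -> no flip
Dir N: first cell '.' (not opp) -> no flip
Dir NE: first cell '.' (not opp) -> no flip
Dir W: first cell '.' (not opp) -> no flip
Dir E: first cell '.' (not opp) -> no flip
Dir SW: opp run (3,0), next=edge -> no flip
Dir S: opp run (3,1), next='.' -> no flip
Dir SE: opp run (3,2) capped by B -> flip

Answer: (3,2)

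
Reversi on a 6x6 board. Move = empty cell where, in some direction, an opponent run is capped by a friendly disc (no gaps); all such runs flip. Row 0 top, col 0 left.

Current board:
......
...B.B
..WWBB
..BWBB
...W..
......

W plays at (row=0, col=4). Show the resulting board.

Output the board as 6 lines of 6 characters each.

Place W at (0,4); scan 8 dirs for brackets.
Dir NW: edge -> no flip
Dir N: edge -> no flip
Dir NE: edge -> no flip
Dir W: first cell '.' (not opp) -> no flip
Dir E: first cell '.' (not opp) -> no flip
Dir SW: opp run (1,3) capped by W -> flip
Dir S: first cell '.' (not opp) -> no flip
Dir SE: opp run (1,5), next=edge -> no flip
All flips: (1,3)

Answer: ....W.
...W.B
..WWBB
..BWBB
...W..
......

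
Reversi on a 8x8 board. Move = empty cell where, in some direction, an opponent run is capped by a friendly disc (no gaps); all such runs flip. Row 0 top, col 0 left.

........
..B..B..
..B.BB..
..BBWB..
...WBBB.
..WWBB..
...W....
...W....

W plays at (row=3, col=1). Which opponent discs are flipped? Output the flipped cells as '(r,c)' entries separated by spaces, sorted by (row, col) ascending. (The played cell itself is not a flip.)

Answer: (3,2) (3,3)

Derivation:
Dir NW: first cell '.' (not opp) -> no flip
Dir N: first cell '.' (not opp) -> no flip
Dir NE: opp run (2,2), next='.' -> no flip
Dir W: first cell '.' (not opp) -> no flip
Dir E: opp run (3,2) (3,3) capped by W -> flip
Dir SW: first cell '.' (not opp) -> no flip
Dir S: first cell '.' (not opp) -> no flip
Dir SE: first cell '.' (not opp) -> no flip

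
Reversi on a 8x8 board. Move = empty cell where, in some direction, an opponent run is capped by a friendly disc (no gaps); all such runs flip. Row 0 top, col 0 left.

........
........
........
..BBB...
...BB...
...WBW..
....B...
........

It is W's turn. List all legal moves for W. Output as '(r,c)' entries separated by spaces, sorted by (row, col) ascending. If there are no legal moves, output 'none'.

(2,1): no bracket -> illegal
(2,2): flips 2 -> legal
(2,3): flips 2 -> legal
(2,4): no bracket -> illegal
(2,5): no bracket -> illegal
(3,1): no bracket -> illegal
(3,5): flips 1 -> legal
(4,1): no bracket -> illegal
(4,2): no bracket -> illegal
(4,5): no bracket -> illegal
(5,2): no bracket -> illegal
(6,3): no bracket -> illegal
(6,5): no bracket -> illegal
(7,3): flips 1 -> legal
(7,4): no bracket -> illegal
(7,5): flips 1 -> legal

Answer: (2,2) (2,3) (3,5) (7,3) (7,5)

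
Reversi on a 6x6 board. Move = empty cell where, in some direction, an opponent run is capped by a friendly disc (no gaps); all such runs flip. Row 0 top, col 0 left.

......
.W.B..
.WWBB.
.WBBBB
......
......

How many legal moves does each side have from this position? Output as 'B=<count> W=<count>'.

-- B to move --
(0,0): flips 2 -> legal
(0,1): no bracket -> illegal
(0,2): no bracket -> illegal
(1,0): flips 1 -> legal
(1,2): flips 1 -> legal
(2,0): flips 2 -> legal
(3,0): flips 1 -> legal
(4,0): flips 2 -> legal
(4,1): no bracket -> illegal
(4,2): no bracket -> illegal
B mobility = 6
-- W to move --
(0,2): no bracket -> illegal
(0,3): no bracket -> illegal
(0,4): flips 1 -> legal
(1,2): no bracket -> illegal
(1,4): no bracket -> illegal
(1,5): no bracket -> illegal
(2,5): flips 2 -> legal
(4,1): no bracket -> illegal
(4,2): flips 1 -> legal
(4,3): flips 1 -> legal
(4,4): flips 1 -> legal
(4,5): no bracket -> illegal
W mobility = 5

Answer: B=6 W=5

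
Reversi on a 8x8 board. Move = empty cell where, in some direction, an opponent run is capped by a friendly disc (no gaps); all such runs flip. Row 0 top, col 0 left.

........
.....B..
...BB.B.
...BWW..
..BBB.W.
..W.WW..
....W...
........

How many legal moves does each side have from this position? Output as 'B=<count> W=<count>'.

-- B to move --
(2,5): flips 1 -> legal
(3,6): flips 2 -> legal
(3,7): no bracket -> illegal
(4,1): no bracket -> illegal
(4,5): flips 1 -> legal
(4,7): no bracket -> illegal
(5,1): no bracket -> illegal
(5,3): no bracket -> illegal
(5,6): no bracket -> illegal
(5,7): flips 2 -> legal
(6,1): flips 1 -> legal
(6,2): flips 1 -> legal
(6,3): no bracket -> illegal
(6,5): flips 1 -> legal
(6,6): flips 1 -> legal
(7,3): no bracket -> illegal
(7,4): flips 2 -> legal
(7,5): no bracket -> illegal
B mobility = 9
-- W to move --
(0,4): no bracket -> illegal
(0,5): no bracket -> illegal
(0,6): no bracket -> illegal
(1,2): flips 1 -> legal
(1,3): flips 1 -> legal
(1,4): flips 1 -> legal
(1,6): no bracket -> illegal
(1,7): flips 1 -> legal
(2,2): flips 2 -> legal
(2,5): no bracket -> illegal
(2,7): no bracket -> illegal
(3,1): no bracket -> illegal
(3,2): flips 3 -> legal
(3,6): no bracket -> illegal
(3,7): no bracket -> illegal
(4,1): no bracket -> illegal
(4,5): no bracket -> illegal
(5,1): no bracket -> illegal
(5,3): flips 1 -> legal
W mobility = 7

Answer: B=9 W=7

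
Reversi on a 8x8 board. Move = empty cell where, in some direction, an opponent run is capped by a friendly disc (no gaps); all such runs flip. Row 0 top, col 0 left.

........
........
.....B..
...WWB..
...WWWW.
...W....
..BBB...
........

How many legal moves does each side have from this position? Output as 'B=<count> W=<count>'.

-- B to move --
(2,2): no bracket -> illegal
(2,3): flips 3 -> legal
(2,4): no bracket -> illegal
(3,2): flips 2 -> legal
(3,6): no bracket -> illegal
(3,7): no bracket -> illegal
(4,2): flips 1 -> legal
(4,7): no bracket -> illegal
(5,2): flips 2 -> legal
(5,4): no bracket -> illegal
(5,5): flips 1 -> legal
(5,6): no bracket -> illegal
(5,7): flips 1 -> legal
B mobility = 6
-- W to move --
(1,4): no bracket -> illegal
(1,5): flips 2 -> legal
(1,6): flips 1 -> legal
(2,4): flips 1 -> legal
(2,6): flips 1 -> legal
(3,6): flips 1 -> legal
(5,1): no bracket -> illegal
(5,2): no bracket -> illegal
(5,4): no bracket -> illegal
(5,5): no bracket -> illegal
(6,1): no bracket -> illegal
(6,5): no bracket -> illegal
(7,1): flips 1 -> legal
(7,2): no bracket -> illegal
(7,3): flips 1 -> legal
(7,4): no bracket -> illegal
(7,5): flips 1 -> legal
W mobility = 8

Answer: B=6 W=8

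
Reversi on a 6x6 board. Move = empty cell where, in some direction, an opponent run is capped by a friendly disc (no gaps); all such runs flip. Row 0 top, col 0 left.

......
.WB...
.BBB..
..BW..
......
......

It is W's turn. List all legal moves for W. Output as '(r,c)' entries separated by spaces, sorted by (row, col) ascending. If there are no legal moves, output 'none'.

Answer: (1,3) (3,1)

Derivation:
(0,1): no bracket -> illegal
(0,2): no bracket -> illegal
(0,3): no bracket -> illegal
(1,0): no bracket -> illegal
(1,3): flips 2 -> legal
(1,4): no bracket -> illegal
(2,0): no bracket -> illegal
(2,4): no bracket -> illegal
(3,0): no bracket -> illegal
(3,1): flips 2 -> legal
(3,4): no bracket -> illegal
(4,1): no bracket -> illegal
(4,2): no bracket -> illegal
(4,3): no bracket -> illegal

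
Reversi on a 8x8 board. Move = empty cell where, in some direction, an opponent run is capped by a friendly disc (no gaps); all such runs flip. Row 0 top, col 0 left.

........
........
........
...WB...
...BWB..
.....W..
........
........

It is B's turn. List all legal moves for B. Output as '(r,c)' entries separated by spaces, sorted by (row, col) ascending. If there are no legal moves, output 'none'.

(2,2): no bracket -> illegal
(2,3): flips 1 -> legal
(2,4): no bracket -> illegal
(3,2): flips 1 -> legal
(3,5): no bracket -> illegal
(4,2): no bracket -> illegal
(4,6): no bracket -> illegal
(5,3): no bracket -> illegal
(5,4): flips 1 -> legal
(5,6): no bracket -> illegal
(6,4): no bracket -> illegal
(6,5): flips 1 -> legal
(6,6): no bracket -> illegal

Answer: (2,3) (3,2) (5,4) (6,5)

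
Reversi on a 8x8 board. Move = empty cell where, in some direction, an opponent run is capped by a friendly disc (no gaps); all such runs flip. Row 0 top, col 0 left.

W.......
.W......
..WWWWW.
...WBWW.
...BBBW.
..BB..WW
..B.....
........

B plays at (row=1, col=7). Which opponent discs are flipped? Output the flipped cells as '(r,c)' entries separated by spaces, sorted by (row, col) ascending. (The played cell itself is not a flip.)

Answer: (2,6) (3,5)

Derivation:
Dir NW: first cell '.' (not opp) -> no flip
Dir N: first cell '.' (not opp) -> no flip
Dir NE: edge -> no flip
Dir W: first cell '.' (not opp) -> no flip
Dir E: edge -> no flip
Dir SW: opp run (2,6) (3,5) capped by B -> flip
Dir S: first cell '.' (not opp) -> no flip
Dir SE: edge -> no flip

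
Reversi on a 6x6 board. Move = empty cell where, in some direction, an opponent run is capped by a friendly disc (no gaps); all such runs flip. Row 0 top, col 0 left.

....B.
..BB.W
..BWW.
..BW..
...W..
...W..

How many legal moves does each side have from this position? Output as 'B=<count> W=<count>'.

Answer: B=6 W=7

Derivation:
-- B to move --
(0,5): no bracket -> illegal
(1,4): flips 1 -> legal
(2,5): flips 2 -> legal
(3,4): flips 2 -> legal
(3,5): flips 1 -> legal
(4,2): no bracket -> illegal
(4,4): flips 1 -> legal
(5,2): no bracket -> illegal
(5,4): flips 1 -> legal
B mobility = 6
-- W to move --
(0,1): flips 1 -> legal
(0,2): flips 1 -> legal
(0,3): flips 1 -> legal
(0,5): no bracket -> illegal
(1,1): flips 1 -> legal
(1,4): no bracket -> illegal
(2,1): flips 2 -> legal
(3,1): flips 1 -> legal
(4,1): flips 1 -> legal
(4,2): no bracket -> illegal
W mobility = 7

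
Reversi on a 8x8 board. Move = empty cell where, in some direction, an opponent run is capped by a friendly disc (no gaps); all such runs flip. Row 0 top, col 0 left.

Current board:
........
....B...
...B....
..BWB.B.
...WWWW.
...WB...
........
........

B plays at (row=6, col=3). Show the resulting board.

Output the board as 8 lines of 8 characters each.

Place B at (6,3); scan 8 dirs for brackets.
Dir NW: first cell '.' (not opp) -> no flip
Dir N: opp run (5,3) (4,3) (3,3) capped by B -> flip
Dir NE: first cell 'B' (not opp) -> no flip
Dir W: first cell '.' (not opp) -> no flip
Dir E: first cell '.' (not opp) -> no flip
Dir SW: first cell '.' (not opp) -> no flip
Dir S: first cell '.' (not opp) -> no flip
Dir SE: first cell '.' (not opp) -> no flip
All flips: (3,3) (4,3) (5,3)

Answer: ........
....B...
...B....
..BBB.B.
...BWWW.
...BB...
...B....
........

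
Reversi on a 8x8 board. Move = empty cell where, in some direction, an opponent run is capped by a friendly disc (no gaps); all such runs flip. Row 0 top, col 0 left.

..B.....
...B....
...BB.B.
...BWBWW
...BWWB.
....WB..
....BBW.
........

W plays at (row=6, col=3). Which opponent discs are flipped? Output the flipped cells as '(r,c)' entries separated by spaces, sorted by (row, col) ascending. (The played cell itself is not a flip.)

Dir NW: first cell '.' (not opp) -> no flip
Dir N: first cell '.' (not opp) -> no flip
Dir NE: first cell 'W' (not opp) -> no flip
Dir W: first cell '.' (not opp) -> no flip
Dir E: opp run (6,4) (6,5) capped by W -> flip
Dir SW: first cell '.' (not opp) -> no flip
Dir S: first cell '.' (not opp) -> no flip
Dir SE: first cell '.' (not opp) -> no flip

Answer: (6,4) (6,5)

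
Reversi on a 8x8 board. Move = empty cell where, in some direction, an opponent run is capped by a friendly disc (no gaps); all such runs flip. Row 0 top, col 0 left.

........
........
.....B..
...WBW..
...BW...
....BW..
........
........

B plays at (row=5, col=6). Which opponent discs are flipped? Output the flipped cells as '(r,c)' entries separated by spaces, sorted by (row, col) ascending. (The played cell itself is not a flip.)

Answer: (5,5)

Derivation:
Dir NW: first cell '.' (not opp) -> no flip
Dir N: first cell '.' (not opp) -> no flip
Dir NE: first cell '.' (not opp) -> no flip
Dir W: opp run (5,5) capped by B -> flip
Dir E: first cell '.' (not opp) -> no flip
Dir SW: first cell '.' (not opp) -> no flip
Dir S: first cell '.' (not opp) -> no flip
Dir SE: first cell '.' (not opp) -> no flip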